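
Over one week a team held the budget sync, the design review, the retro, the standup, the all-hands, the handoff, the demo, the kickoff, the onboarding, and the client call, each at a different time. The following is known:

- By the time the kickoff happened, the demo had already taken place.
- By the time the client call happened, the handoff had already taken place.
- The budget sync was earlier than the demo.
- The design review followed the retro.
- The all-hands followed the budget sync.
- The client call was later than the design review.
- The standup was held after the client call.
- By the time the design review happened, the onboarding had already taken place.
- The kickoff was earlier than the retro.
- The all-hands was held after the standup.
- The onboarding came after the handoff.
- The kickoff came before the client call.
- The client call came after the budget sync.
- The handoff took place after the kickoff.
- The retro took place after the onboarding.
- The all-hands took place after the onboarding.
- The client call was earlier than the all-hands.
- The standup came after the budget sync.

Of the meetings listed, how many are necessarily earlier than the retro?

5

Directly stated before the retro: the kickoff and the onboarding.
The budget sync reaches the retro via the budget sync → the demo → the kickoff → the retro.
The demo reaches the retro via the demo → the kickoff → the retro.
The handoff reaches the retro via the handoff → the onboarding → the retro.
No chain forces the design review (or any of the others) ahead of the retro.
That's the budget sync, the demo, the handoff, the kickoff, and the onboarding — 5 in all.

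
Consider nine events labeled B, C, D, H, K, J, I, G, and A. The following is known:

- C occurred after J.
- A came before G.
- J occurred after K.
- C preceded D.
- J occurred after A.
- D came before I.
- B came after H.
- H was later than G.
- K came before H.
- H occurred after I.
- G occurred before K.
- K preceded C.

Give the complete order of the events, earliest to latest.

A, G, K, J, C, D, I, H, B

The constraints fix every adjacent pair, so only one ordering works:
A → G → K → J → C → D → I → H → B.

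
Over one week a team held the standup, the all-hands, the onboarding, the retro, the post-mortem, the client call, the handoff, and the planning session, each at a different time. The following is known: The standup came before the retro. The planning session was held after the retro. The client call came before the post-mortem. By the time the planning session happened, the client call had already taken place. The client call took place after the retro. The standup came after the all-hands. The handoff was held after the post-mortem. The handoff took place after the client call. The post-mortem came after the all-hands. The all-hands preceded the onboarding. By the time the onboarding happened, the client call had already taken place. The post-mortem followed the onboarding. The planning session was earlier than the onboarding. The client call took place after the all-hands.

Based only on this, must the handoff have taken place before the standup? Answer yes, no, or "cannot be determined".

no

Tracing the constraints gives the standup → the retro → the client call → the handoff, so the standup must come before the handoff.
That means the handoff cannot be before the standup.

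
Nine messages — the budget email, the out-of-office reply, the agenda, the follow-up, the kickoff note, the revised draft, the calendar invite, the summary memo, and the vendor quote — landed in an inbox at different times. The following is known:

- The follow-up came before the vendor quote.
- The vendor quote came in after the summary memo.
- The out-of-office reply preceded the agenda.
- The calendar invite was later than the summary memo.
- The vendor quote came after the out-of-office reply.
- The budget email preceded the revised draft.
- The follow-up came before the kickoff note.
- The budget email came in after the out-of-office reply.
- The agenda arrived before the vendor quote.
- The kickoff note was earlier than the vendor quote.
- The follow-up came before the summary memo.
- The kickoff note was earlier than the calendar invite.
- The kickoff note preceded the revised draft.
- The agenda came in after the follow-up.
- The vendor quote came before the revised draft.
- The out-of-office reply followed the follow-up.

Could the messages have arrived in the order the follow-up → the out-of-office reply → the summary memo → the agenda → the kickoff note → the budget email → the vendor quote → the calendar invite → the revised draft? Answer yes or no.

yes

Check each stated constraint against the proposed order — e.g. the out-of-office reply is ahead of the vendor quote; the follow-up is ahead of the vendor quote. Every pair is in the required order; nothing is violated.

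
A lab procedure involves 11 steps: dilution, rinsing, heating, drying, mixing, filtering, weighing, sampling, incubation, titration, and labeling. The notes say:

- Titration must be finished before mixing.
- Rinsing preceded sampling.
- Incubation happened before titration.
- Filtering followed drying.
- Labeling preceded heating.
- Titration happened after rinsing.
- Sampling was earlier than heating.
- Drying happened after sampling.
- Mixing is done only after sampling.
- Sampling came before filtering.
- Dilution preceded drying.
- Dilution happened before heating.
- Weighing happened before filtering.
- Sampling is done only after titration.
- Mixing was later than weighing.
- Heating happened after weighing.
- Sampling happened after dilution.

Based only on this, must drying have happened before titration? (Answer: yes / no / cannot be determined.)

no

Tracing the constraints gives titration → sampling → drying, so titration must come before drying.
That means drying cannot be before titration.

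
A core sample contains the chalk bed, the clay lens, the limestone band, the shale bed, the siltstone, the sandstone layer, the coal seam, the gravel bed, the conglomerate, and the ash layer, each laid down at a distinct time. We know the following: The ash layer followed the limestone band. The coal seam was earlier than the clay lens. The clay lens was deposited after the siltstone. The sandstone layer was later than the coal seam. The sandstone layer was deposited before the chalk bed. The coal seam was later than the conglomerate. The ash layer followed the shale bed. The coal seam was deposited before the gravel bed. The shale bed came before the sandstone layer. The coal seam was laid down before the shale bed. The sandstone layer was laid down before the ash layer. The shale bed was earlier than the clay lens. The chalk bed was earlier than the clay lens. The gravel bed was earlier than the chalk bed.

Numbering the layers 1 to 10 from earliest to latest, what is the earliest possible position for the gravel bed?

The coal seam and the conglomerate must both come before the gravel bed — 2 forced predecessors.
Nothing else is forced ahead of the gravel bed, so its earliest slot is position 2 + 1 = 3.

3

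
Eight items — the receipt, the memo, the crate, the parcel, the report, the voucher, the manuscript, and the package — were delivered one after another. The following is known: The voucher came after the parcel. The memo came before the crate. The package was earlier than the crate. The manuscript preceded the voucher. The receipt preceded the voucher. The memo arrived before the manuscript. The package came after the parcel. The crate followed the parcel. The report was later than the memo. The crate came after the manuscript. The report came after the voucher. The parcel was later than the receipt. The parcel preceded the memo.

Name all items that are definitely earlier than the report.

the manuscript, the memo, the parcel, the receipt, the voucher

Directly stated before the report: the memo and the voucher.
The manuscript reaches the report via the manuscript → the voucher → the report.
The parcel reaches the report via the parcel → the memo → the report.
The receipt reaches the report via the receipt → the voucher → the report.
No chain forces the package (or any of the others) ahead of the report.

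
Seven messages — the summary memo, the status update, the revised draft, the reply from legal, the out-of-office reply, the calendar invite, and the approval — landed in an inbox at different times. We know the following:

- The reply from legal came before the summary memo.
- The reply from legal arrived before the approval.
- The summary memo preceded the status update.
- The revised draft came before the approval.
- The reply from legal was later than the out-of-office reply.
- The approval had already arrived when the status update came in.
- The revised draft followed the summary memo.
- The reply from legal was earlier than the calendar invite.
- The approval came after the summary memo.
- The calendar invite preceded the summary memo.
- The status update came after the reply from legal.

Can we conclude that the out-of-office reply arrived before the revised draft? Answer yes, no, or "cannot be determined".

Chain the constraints: the out-of-office reply → the reply from legal → the summary memo → the revised draft. Each link is directly stated, so the out-of-office reply comes before the revised draft.

yes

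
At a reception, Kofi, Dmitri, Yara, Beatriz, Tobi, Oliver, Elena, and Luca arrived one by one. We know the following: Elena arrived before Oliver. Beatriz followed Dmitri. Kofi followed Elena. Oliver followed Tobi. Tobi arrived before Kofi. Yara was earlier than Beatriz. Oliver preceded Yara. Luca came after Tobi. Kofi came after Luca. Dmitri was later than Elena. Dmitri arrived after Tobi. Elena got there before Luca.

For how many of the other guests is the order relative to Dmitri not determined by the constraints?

Forced before Dmitri: Elena and Tobi; forced after Dmitri: Beatriz.
That leaves Kofi, Luca, Oliver, and Yara with no forced order relative to Dmitri — 4.

4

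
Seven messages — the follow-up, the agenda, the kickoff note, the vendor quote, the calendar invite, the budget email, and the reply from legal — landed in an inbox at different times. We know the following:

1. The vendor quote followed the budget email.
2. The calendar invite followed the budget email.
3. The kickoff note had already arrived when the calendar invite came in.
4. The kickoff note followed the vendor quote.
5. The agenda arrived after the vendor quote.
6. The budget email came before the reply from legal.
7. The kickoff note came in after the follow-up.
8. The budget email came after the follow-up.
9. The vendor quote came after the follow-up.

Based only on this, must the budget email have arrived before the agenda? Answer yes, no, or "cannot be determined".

Chain the constraints: the budget email → the vendor quote → the agenda. Each link is directly stated, so the budget email comes before the agenda.

yes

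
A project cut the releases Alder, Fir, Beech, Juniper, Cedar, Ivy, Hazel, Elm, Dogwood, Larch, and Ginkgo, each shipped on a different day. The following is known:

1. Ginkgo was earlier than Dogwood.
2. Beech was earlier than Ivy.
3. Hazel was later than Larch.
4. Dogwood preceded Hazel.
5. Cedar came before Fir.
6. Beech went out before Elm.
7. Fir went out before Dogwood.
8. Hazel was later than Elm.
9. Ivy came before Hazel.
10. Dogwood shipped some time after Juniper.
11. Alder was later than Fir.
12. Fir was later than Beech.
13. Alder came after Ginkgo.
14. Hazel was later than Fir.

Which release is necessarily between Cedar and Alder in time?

Tracing the constraints gives Cedar → Fir → Alder, so Fir sits after Cedar and before Alder.
No other release is forced both after Cedar and before Alder.

Fir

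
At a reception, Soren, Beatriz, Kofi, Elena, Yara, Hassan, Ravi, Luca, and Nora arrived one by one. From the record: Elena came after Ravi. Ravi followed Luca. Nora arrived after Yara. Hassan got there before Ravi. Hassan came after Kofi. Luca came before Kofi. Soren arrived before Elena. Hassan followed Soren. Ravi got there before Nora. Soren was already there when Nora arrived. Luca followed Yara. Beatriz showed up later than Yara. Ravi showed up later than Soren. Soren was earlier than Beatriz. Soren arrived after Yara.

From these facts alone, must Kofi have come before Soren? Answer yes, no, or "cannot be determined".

cannot be determined

No chain of stated constraints runs from Kofi to Soren, and none runs from Soren to Kofi either.
So the relative order of Kofi and Soren is not fixed by the given facts.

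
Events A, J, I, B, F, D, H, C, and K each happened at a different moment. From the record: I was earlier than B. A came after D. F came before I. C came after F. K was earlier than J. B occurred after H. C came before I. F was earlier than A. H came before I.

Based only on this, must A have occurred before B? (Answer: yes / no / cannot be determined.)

No chain of stated constraints runs from A to B, and none runs from B to A either.
So the relative order of A and B is not fixed by the given facts.

cannot be determined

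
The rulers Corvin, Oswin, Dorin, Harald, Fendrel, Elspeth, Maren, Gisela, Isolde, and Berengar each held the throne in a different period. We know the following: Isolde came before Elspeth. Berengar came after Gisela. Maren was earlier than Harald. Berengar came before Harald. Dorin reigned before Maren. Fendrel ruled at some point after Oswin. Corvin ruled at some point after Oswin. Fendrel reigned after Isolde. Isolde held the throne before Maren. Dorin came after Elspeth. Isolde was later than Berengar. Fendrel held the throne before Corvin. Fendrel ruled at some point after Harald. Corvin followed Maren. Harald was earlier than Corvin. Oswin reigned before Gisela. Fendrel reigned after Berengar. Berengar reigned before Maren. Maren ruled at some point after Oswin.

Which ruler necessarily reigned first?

Oswin

Oswin has a chain of constraints placing them before every other ruler, so Oswin must be first.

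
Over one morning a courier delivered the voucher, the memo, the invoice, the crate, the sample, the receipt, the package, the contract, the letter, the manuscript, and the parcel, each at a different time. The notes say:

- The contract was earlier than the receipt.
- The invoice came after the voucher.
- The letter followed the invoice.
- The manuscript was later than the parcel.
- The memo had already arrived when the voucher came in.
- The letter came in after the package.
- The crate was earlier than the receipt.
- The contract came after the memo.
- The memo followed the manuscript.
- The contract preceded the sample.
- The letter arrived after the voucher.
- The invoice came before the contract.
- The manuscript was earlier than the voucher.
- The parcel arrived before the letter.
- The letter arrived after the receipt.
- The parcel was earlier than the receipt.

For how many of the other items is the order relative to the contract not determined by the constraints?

Forced before the contract: the invoice, the manuscript, the memo, the parcel, and the voucher; forced after the contract: the letter, the receipt, and the sample.
That leaves the crate and the package with no forced order relative to the contract — 2.

2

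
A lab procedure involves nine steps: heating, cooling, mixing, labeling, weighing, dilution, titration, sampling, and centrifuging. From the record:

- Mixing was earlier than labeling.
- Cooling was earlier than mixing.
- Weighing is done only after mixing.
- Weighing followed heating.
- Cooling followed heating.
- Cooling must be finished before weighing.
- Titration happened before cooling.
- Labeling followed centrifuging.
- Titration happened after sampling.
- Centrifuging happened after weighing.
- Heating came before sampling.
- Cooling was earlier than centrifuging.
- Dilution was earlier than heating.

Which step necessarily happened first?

Dilution has a chain of constraints placing it before every other step, so dilution must be first.

dilution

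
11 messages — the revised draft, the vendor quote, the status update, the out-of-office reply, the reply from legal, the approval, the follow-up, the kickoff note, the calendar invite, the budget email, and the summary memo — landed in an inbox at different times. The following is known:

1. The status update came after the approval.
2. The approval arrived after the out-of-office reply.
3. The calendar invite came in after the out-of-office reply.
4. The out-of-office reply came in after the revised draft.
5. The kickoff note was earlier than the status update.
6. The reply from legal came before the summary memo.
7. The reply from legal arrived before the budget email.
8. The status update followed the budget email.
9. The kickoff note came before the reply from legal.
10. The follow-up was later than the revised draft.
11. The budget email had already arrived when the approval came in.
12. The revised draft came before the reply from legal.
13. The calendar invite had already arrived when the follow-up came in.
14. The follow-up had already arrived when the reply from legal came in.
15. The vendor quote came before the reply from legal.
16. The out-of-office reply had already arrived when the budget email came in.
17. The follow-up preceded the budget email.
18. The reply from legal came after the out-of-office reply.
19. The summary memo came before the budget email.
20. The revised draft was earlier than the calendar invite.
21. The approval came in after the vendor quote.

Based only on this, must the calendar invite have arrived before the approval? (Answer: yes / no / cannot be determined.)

Chain the constraints: the calendar invite → the follow-up → the budget email → the approval. Each link is directly stated, so the calendar invite comes before the approval.

yes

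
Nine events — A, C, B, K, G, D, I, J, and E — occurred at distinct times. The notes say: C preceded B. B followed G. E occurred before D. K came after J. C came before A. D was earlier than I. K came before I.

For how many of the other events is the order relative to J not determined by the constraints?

6

Forced after J: I and K.
That leaves A, B, C, D, E, and G with no forced order relative to J — 6.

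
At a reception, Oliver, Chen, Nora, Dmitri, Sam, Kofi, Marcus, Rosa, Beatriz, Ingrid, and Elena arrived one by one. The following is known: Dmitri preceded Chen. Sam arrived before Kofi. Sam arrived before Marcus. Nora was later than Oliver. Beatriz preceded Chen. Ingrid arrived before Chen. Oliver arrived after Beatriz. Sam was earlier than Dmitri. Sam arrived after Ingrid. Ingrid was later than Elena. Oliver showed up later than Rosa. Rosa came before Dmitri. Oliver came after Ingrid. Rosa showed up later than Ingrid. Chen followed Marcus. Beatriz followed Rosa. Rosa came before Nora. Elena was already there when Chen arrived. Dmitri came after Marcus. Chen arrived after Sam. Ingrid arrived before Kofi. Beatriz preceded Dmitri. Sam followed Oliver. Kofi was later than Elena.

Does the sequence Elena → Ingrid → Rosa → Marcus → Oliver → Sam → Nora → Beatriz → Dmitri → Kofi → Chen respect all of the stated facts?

The constraints require Sam before Marcus, but in the proposed sequence Marcus appears ahead of Sam. That one violation is enough.

no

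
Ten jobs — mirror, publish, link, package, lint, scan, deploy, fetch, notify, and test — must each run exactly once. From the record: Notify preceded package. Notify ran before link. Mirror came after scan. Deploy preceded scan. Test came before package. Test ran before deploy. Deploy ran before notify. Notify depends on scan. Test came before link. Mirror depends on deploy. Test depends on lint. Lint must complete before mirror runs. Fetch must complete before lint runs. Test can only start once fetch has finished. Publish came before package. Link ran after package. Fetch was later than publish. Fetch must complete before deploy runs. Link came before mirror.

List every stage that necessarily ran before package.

Directly stated before package: notify, publish, and test.
Deploy reaches package via deploy → notify → package.
Fetch reaches package via fetch → test → package.
Lint reaches package via lint → test → package.
Likewise scan reaches package by chaining the stated constraints.

deploy, fetch, lint, notify, publish, scan, test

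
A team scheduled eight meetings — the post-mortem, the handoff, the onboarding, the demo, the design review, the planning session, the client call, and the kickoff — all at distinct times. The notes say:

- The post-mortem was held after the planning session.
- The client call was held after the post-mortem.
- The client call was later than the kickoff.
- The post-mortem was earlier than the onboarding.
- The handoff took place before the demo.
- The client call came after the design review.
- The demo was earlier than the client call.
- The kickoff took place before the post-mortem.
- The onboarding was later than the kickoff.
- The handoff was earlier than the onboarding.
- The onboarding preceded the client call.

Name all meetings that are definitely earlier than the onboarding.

the handoff, the kickoff, the planning session, the post-mortem

Directly stated before the onboarding: the handoff, the kickoff, and the post-mortem.
The planning session reaches the onboarding via the planning session → the post-mortem → the onboarding.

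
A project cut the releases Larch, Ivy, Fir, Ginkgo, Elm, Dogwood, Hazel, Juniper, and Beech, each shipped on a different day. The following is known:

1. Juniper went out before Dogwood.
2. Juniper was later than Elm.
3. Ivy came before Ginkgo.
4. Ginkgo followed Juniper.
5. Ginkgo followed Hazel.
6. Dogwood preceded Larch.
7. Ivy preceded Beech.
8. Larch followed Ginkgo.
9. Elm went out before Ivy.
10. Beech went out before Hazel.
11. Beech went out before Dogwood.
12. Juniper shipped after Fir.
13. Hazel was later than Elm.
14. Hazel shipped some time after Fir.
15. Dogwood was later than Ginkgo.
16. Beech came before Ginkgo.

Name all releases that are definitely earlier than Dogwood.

Beech, Elm, Fir, Ginkgo, Hazel, Ivy, Juniper

Directly stated before Dogwood: Beech, Ginkgo, and Juniper.
Elm reaches Dogwood via Elm → Juniper → Dogwood.
Fir reaches Dogwood via Fir → Juniper → Dogwood.
Hazel reaches Dogwood via Hazel → Ginkgo → Dogwood.
Likewise Ivy reaches Dogwood by chaining the stated constraints.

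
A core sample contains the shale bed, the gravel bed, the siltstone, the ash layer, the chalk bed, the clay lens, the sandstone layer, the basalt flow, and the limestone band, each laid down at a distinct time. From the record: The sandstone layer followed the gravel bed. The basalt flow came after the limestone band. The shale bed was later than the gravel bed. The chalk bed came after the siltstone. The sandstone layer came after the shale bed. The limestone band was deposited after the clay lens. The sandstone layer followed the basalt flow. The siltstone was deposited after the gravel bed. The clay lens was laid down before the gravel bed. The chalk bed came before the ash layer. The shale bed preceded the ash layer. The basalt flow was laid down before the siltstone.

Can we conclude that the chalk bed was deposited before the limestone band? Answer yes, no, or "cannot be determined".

no

Tracing the constraints gives the limestone band → the basalt flow → the siltstone → the chalk bed, so the limestone band must come before the chalk bed.
That means the chalk bed cannot be before the limestone band.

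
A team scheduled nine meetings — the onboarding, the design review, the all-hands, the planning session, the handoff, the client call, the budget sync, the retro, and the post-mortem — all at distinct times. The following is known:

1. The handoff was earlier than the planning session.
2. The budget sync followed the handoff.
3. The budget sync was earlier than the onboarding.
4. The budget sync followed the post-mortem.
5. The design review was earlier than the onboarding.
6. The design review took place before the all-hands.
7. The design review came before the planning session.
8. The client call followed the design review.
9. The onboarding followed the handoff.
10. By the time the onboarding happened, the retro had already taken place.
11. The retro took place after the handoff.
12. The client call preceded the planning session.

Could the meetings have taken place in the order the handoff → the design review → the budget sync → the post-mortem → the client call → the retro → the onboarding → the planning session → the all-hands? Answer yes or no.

The constraints require the post-mortem before the budget sync, but in the proposed sequence the budget sync appears ahead of the post-mortem. That one violation is enough.

no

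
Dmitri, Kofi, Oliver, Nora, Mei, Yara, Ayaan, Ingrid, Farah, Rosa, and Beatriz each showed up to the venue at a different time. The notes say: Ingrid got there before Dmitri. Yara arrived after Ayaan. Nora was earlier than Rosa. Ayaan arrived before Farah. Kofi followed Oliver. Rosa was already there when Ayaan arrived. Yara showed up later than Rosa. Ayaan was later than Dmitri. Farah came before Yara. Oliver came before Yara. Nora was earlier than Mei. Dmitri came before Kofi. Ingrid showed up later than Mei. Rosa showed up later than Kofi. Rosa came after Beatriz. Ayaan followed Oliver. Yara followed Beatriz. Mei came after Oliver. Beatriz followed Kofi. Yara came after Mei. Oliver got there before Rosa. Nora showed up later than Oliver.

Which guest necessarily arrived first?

Oliver has a chain of constraints placing them before every other guest, so Oliver must be first.

Oliver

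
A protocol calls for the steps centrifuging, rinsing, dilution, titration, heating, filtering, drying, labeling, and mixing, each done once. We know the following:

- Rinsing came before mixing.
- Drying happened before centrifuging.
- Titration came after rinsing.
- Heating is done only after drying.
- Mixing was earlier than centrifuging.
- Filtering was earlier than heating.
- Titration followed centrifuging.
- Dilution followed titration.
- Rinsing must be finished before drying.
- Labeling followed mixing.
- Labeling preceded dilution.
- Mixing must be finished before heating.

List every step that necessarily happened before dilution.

Directly stated before dilution: labeling and titration.
Centrifuging reaches dilution via centrifuging → titration → dilution.
Drying reaches dilution via drying → centrifuging → titration → dilution.
Mixing reaches dilution via mixing → labeling → dilution.
Likewise rinsing reaches dilution by chaining the stated constraints.
No chain forces heating (or any of the others) ahead of dilution.

centrifuging, drying, labeling, mixing, rinsing, titration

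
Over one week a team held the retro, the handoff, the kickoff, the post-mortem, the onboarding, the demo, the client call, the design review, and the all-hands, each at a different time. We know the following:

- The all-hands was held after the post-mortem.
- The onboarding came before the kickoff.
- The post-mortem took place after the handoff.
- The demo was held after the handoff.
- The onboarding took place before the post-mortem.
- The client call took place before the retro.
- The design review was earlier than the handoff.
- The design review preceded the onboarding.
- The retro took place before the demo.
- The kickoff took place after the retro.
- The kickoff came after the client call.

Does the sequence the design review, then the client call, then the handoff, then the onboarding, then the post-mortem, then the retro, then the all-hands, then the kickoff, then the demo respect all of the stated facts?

Check each stated constraint against the proposed order — e.g. the handoff is ahead of the demo; the client call is ahead of the kickoff. Every pair is in the required order; nothing is violated.

yes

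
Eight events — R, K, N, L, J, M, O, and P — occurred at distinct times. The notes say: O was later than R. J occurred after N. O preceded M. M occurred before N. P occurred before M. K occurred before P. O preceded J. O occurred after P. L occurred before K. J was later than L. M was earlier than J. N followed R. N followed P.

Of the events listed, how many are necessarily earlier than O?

Directly stated before O: P and R.
K reaches O via K → P → O.
L reaches O via L → K → P → O.
No chain forces N (or any of the others) ahead of O.
That's K, L, P, and R — 4 in all.

4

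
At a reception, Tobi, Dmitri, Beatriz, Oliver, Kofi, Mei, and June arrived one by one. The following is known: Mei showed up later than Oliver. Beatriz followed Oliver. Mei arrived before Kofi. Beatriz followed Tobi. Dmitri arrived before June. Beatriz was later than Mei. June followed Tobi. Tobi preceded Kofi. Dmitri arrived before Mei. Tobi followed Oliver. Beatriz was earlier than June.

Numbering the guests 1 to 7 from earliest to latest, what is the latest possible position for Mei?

Mei must come before Beatriz, June, and Kofi — 3 guests forced after them.
Everything else can be placed before Mei in some valid order, so Mei can sit as late as position 7 − 3 = 4.

4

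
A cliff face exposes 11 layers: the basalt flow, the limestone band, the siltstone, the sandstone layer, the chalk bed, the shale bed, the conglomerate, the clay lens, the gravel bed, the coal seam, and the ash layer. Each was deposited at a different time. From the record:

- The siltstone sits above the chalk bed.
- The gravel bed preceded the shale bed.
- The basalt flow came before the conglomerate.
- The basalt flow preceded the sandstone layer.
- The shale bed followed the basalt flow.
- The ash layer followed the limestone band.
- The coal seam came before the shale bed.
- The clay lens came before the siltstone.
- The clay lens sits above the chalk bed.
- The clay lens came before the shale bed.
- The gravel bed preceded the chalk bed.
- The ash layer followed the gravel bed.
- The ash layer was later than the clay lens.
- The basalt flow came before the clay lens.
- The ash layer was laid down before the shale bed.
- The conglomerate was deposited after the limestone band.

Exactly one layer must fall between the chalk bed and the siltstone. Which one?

Tracing the constraints gives the chalk bed → the clay lens → the siltstone, so the clay lens sits after the chalk bed and before the siltstone.
No other layer is forced both after the chalk bed and before the siltstone.

the clay lens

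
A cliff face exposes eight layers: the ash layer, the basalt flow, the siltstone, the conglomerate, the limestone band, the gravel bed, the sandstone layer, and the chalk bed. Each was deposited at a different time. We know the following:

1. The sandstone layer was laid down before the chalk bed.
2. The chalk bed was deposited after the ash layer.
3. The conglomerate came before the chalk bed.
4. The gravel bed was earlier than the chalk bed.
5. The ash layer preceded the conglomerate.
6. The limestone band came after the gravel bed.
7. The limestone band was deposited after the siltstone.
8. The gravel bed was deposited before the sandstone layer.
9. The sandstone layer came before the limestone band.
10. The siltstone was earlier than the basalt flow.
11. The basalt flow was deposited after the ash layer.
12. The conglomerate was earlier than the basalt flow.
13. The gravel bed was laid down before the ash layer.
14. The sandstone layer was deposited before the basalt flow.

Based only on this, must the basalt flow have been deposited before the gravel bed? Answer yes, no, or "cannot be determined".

no

Tracing the constraints gives the gravel bed → the sandstone layer → the basalt flow, so the gravel bed must come before the basalt flow.
That means the basalt flow cannot be before the gravel bed.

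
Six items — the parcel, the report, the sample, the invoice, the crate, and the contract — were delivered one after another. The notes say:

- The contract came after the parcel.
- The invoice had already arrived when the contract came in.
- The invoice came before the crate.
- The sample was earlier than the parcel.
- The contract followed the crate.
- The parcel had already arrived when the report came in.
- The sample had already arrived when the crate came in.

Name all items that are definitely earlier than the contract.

Directly stated before the contract: the crate, the invoice, and the parcel.
The sample reaches the contract via the sample → the crate → the contract.
No chain forces the report ahead of the contract.

the crate, the invoice, the parcel, the sample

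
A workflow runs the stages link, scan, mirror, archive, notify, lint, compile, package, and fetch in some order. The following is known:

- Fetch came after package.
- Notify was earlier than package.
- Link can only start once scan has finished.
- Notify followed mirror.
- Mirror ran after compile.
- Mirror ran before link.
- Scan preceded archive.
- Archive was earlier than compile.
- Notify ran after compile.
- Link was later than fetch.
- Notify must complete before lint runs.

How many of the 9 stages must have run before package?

5

Directly stated before package: notify.
Archive reaches package via archive → compile → notify → package.
Compile reaches package via compile → notify → package.
Mirror reaches package via mirror → notify → package.
Likewise scan reaches package by chaining the stated constraints.
No chain forces link (or any of the others) ahead of package.
That's archive, compile, mirror, notify, and scan — 5 in all.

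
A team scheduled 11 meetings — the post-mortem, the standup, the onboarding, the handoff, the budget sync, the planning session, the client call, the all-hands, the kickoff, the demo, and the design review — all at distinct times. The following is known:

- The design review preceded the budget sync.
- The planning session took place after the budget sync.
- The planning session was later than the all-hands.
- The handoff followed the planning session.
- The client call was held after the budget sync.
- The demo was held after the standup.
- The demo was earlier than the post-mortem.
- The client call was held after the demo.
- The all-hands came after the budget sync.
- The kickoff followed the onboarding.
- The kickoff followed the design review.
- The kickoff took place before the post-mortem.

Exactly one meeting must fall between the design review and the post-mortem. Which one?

Tracing the constraints gives the design review → the kickoff → the post-mortem, so the kickoff sits after the design review and before the post-mortem.
No other meeting is forced both after the design review and before the post-mortem.

the kickoff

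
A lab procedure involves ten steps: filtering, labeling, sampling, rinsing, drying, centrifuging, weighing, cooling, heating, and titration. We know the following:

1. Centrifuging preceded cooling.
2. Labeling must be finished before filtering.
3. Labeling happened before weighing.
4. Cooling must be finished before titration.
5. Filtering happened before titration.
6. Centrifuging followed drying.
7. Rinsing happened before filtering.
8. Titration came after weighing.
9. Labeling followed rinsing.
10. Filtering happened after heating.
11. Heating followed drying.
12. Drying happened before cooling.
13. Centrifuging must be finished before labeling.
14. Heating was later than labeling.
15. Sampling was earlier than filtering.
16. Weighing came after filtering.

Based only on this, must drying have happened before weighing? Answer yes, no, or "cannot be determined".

yes

Chain the constraints: drying → centrifuging → labeling → weighing. Each link is directly stated, so drying comes before weighing.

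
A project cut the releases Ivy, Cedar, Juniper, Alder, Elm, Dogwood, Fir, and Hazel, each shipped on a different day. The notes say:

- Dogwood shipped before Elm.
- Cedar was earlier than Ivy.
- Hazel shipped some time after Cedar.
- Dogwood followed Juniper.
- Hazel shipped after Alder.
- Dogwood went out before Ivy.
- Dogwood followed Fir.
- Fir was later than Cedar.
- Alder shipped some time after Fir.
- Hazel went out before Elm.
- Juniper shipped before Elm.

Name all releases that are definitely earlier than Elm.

Alder, Cedar, Dogwood, Fir, Hazel, Juniper

Directly stated before Elm: Dogwood, Hazel, and Juniper.
Alder reaches Elm via Alder → Hazel → Elm.
Cedar reaches Elm via Cedar → Hazel → Elm.
Fir reaches Elm via Fir → Dogwood → Elm.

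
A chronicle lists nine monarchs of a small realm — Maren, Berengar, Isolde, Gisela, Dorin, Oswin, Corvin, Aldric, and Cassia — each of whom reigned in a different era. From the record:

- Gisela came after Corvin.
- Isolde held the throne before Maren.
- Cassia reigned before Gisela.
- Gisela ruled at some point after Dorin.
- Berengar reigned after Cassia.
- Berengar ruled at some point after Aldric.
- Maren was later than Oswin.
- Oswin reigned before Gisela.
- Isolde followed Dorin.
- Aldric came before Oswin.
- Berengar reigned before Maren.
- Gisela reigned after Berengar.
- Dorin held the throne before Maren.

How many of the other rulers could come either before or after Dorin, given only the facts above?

Forced after Dorin: Gisela, Isolde, and Maren.
That leaves Aldric, Berengar, Cassia, Corvin, and Oswin with no forced order relative to Dorin — 5.

5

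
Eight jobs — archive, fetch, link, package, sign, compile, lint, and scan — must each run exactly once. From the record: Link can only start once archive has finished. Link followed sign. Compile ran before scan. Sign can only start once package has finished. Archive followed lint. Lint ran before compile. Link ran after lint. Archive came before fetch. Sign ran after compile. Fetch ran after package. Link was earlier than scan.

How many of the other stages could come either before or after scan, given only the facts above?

1

Forced before scan: archive, compile, link, lint, package, and sign.
That leaves fetch with no forced order relative to scan — 1.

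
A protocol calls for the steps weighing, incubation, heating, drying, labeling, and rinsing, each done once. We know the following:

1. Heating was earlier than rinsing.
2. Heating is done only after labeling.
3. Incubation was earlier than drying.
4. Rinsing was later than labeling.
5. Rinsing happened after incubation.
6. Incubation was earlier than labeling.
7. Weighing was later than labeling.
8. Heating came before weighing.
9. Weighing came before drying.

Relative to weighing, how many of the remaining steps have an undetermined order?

1

Forced before weighing: heating, incubation, and labeling; forced after weighing: drying.
That leaves rinsing with no forced order relative to weighing — 1.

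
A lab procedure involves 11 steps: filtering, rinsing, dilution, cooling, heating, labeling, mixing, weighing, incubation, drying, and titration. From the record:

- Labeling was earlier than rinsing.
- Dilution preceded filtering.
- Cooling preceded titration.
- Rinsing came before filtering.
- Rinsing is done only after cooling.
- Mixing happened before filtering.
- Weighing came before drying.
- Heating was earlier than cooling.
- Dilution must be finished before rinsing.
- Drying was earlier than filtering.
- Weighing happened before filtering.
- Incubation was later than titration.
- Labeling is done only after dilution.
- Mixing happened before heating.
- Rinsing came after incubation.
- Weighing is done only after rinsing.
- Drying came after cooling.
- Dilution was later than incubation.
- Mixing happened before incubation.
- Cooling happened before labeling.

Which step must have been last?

filtering

Every other step has a chain of constraints placing it before filtering, so filtering is last.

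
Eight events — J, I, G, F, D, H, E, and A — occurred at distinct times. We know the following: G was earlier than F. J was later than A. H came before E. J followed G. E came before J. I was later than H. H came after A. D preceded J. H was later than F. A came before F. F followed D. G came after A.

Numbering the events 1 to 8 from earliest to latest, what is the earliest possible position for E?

6

A, D, F, G, and H must all come before E — 5 forced predecessors.
Nothing else is forced ahead of E, so its earliest slot is position 5 + 1 = 6.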